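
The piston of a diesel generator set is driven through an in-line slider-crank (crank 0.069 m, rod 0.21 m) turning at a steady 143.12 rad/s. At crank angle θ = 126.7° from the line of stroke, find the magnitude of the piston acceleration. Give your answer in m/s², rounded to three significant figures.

969

ω = 143.1 rad/s
x(θ) = r cosθ + √(L² − r² sin²θ); with ω constant, a = ω²·d²x/dθ².
d²x/dθ² = −r cosθ − r²(cos2θ)/√u − r⁴ sin²2θ/(4u^{3/2}),  u = L² − r² sin²θ = 0.0410394 m².
Substituting r = 0.069 m, L = 0.21 m, θ = 126.7°: d²x/dθ² = +0.047324 m.
a = ω²·d²x/dθ² = (143.1)²·(+0.047324) = +969.36 m/s²;  |a| = 969.36 m/s².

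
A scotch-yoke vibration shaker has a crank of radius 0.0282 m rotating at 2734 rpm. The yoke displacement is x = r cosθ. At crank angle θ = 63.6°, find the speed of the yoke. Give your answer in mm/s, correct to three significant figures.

ω = 286.3 rad/s (from 2734 rpm).
x = r cosθ ⇒ ẋ = −rω sinθ.
|v| = rω|sinθ| = 0.0282·286.3·|sin 63.6°| = 7.2318 m/s = 7231.8 mm/s.

7230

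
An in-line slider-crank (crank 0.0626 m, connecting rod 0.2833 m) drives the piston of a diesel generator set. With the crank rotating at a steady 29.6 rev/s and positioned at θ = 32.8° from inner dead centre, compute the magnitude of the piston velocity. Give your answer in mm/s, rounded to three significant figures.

7490

ω = 2π·29.6 = 186 rad/s
For an in-line slider-crank, x = r cosθ + √(L² − r² sin²θ), so v = −rω sinθ·[1 + r cosθ/√(L² − r² sin²θ)].
With r = 0.0626 m, L = 0.2833 m, θ = 32.8°: √(L² − r² sin²θ) = 0.28126 m.
v = −0.0626·186·0.54171·[1 + 0.0626·0.84057/0.28126] = -7.4867 m/s.
|v| = 7.4867 m/s = 7486.7 mm/s.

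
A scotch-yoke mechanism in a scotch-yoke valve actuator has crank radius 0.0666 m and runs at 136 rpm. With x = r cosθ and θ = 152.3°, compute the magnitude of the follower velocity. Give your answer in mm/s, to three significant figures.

ω = 14.24 rad/s (from 136 rpm).
x = r cosθ ⇒ ẋ = −rω sinθ.
|v| = rω|sinθ| = 0.0666·14.24·|sin 152.3°| = 0.44091 m/s = 440.91 mm/s.

441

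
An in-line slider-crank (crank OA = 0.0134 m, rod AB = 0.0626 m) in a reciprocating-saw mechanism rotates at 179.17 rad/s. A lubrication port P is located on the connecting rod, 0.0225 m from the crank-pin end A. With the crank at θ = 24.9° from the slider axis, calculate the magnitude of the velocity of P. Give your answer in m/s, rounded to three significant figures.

1.77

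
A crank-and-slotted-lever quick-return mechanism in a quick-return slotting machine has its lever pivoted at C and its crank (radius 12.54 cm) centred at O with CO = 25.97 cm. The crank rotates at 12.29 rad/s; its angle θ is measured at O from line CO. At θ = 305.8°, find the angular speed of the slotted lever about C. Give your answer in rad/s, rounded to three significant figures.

3.52

ω = 12.29 rad/s
Crank pin A relative to C: A = (d + r cosθ, r sinθ); lever angle φ = atan2(r sinθ, d + r cosθ).
Differentiating tanφ: φ̇ = rω(d cosθ + r)/(d² + r² + 2dr cosθ).
d² + r² + 2dr cosθ = |CA|² = 0.121269 m²;  d cosθ + r = +0.27731 m.
|ω_lever| = |0.1254·12.29·+0.27731| / 0.121269 = 3.5243 rad/s.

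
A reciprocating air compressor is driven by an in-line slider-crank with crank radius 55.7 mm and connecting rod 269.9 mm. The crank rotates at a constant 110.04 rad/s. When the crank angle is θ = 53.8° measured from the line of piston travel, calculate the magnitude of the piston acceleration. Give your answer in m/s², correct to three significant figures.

ω = 110 rad/s
x(θ) = r cosθ + √(L² − r² sin²θ); with ω constant, a = ω²·d²x/dθ².
d²x/dθ² = −r cosθ − r²(cos2θ)/√u − r⁴ sin²2θ/(4u^{3/2}),  u = L² − r² sin²θ = 0.0708257 m².
Substituting r = 0.0557 m, L = 0.2699 m, θ = 53.8°: d²x/dθ² = -0.029488 m.
a = ω²·d²x/dθ² = (110)²·(-0.029488) = -357.06 m/s²;  |a| = 357.06 m/s².

357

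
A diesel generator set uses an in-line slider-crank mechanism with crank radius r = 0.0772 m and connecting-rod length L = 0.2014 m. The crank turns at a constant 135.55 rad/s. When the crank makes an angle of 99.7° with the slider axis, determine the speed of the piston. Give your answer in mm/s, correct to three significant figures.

9600

ω = 135.6 rad/s
For an in-line slider-crank, x = r cosθ + √(L² − r² sin²θ), so v = −rω sinθ·[1 + r cosθ/√(L² − r² sin²θ)].
With r = 0.0772 m, L = 0.2014 m, θ = 99.7°: √(L² − r² sin²θ) = 0.18647 m.
v = −0.0772·135.6·0.98570·[1 + 0.0772·-0.16849/0.18647] = -9.5953 m/s.
|v| = 9.5953 m/s = 9595.3 mm/s.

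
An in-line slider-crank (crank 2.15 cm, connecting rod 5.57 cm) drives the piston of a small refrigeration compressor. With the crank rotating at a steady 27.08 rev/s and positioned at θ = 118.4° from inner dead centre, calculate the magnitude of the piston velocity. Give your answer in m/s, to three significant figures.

2.59

ω = 2π·27.1 = 170.1 rad/s
For an in-line slider-crank, x = r cosθ + √(L² − r² sin²θ), so v = −rω sinθ·[1 + r cosθ/√(L² − r² sin²θ)].
With r = 0.0215 m, L = 0.0557 m, θ = 118.4°: √(L² − r² sin²θ) = 0.052391 m.
v = −0.0215·170.1·0.87965·[1 + 0.0215·-0.47562/0.052391] = -2.5898 m/s.
|v| = 2.5898 m/s.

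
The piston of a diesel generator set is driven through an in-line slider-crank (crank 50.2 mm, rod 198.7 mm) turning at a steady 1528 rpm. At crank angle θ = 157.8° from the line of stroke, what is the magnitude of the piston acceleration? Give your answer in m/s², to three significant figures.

954

ω = 2π·1528/60 = 160 rad/s
x(θ) = r cosθ + √(L² − r² sin²θ); with ω constant, a = ω²·d²x/dθ².
d²x/dθ² = −r cosθ − r²(cos2θ)/√u − r⁴ sin²2θ/(4u^{3/2}),  u = L² − r² sin²θ = 0.0391219 m².
Substituting r = 0.0502 m, L = 0.1987 m, θ = 157.8°: d²x/dθ² = +0.037275 m.
a = ω²·d²x/dθ² = (160)²·(+0.037275) = +954.39 m/s²;  |a| = 954.39 m/s².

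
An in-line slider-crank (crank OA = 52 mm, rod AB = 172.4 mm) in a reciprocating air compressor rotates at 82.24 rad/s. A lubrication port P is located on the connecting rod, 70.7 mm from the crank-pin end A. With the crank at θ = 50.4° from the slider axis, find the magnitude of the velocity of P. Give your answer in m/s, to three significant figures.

3.91

ω = 82.24 rad/s.  Crank-pin speed |V_A| = rω = 4.2765 m/s, perpendicular to OA.
Rod angle: sinφ = −(r/L) sinθ ⇒ φ = -13.439°; ω_rod = −rω cosθ/√(L²−r²sin²θ) = -16.257 rad/s.
V_P = V_A + ω_rod × AP, with AP = 0.0707 m along the rod.
Components: V_Px = −rω sinθ − a·ω_rod·sinφ = -3.5622 m/s;  V_Py = rω cosθ + a·ω_rod·cosφ = +1.608 m/s.
|V_P| = √(V_Px² + V_Py²) = 3.9083 m/s.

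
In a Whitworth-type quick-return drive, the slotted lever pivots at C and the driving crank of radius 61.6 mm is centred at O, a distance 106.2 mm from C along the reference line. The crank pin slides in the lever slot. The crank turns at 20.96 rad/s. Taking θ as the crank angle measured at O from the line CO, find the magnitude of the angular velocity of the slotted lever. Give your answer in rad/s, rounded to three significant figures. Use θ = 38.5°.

ω = 20.96 rad/s
Crank pin A relative to C: A = (d + r cosθ, r sinθ); lever angle φ = atan2(r sinθ, d + r cosθ).
Differentiating tanφ: φ̇ = rω(d cosθ + r)/(d² + r² + 2dr cosθ).
d² + r² + 2dr cosθ = |CA|² = 0.0253125 m²;  d cosθ + r = +0.14471 m.
|ω_lever| = |0.0616·20.96·+0.14471| / 0.0253125 = 7.3815 rad/s.

7.38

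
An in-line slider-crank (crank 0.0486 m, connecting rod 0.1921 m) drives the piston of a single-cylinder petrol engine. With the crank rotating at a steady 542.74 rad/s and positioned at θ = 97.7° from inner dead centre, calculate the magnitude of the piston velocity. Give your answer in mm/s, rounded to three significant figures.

ω = 542.7 rad/s
For an in-line slider-crank, x = r cosθ + √(L² − r² sin²θ), so v = −rω sinθ·[1 + r cosθ/√(L² − r² sin²θ)].
With r = 0.0486 m, L = 0.1921 m, θ = 97.7°: √(L² − r² sin²θ) = 0.18596 m.
v = −0.0486·542.7·0.99098·[1 + 0.0486·-0.13399/0.18596] = -25.224 m/s.
|v| = 25.224 m/s = 25224 mm/s.

25200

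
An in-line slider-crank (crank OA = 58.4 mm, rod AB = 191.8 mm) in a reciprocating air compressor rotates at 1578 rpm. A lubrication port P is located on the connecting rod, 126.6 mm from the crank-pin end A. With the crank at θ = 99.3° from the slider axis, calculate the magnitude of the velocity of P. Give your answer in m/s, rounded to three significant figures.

9.21

ω = 165.2 rad/s.  Crank-pin speed |V_A| = rω = 9.6505 m/s, perpendicular to OA.
Rod angle: sinφ = −(r/L) sinθ ⇒ φ = -17.487°; ω_rod = −rω cosθ/√(L²−r²sin²θ) = +8.5251 rad/s.
V_P = V_A + ω_rod × AP, with AP = 0.1266 m along the rod.
Components: V_Px = −rω sinθ − a·ω_rod·sinφ = -9.1993 m/s;  V_Py = rω cosθ + a·ω_rod·cosφ = -0.53015 m/s.
|V_P| = √(V_Px² + V_Py²) = 9.2146 m/s.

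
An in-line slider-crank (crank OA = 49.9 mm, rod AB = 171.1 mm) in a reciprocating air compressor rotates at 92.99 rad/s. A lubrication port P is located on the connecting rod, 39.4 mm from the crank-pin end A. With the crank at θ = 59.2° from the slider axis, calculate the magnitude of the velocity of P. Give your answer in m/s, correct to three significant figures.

4.51

ω = 92.99 rad/s.  Crank-pin speed |V_A| = rω = 4.6402 m/s, perpendicular to OA.
Rod angle: sinφ = −(r/L) sinθ ⇒ φ = -14.508°; ω_rod = −rω cosθ/√(L²−r²sin²θ) = -14.344 rad/s.
V_P = V_A + ω_rod × AP, with AP = 0.0394 m along the rod.
Components: V_Px = −rω sinθ − a·ω_rod·sinφ = -4.1273 m/s;  V_Py = rω cosθ + a·ω_rod·cosφ = +1.8289 m/s.
|V_P| = √(V_Px² + V_Py²) = 4.5144 m/s.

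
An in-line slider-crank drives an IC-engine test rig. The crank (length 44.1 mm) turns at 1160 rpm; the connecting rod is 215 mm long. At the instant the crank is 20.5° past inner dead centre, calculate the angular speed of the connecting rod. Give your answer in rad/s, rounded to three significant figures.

23.4

ω = 121.5 rad/s (converted from 1160 rpm).
The rod makes angle φ with the slider axis where L sinφ = r sinθ; differentiating, L cosφ·φ̇ = r ω cosθ.
L cosφ = √(L² − r² sin²θ) = 0.21444 m.
|ω_rod| = r ω |cosθ| / √(L² − r² sin²θ) = 0.0441·121.5·0.93667/0.21444 = 23.399 rad/s.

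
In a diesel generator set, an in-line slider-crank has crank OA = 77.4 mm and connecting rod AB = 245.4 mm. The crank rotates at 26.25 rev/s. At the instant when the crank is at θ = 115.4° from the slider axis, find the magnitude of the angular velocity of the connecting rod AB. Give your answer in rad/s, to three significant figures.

ω = 164.9 rad/s (converted from 26.25 rev/s).
The rod makes angle φ with the slider axis where L sinφ = r sinθ; differentiating, L cosφ·φ̇ = r ω cosθ.
L cosφ = √(L² − r² sin²θ) = 0.23523 m.
|ω_rod| = r ω |cosθ| / √(L² − r² sin²θ) = 0.0774·164.9·0.42894/0.23523 = 23.278 rad/s.

23.3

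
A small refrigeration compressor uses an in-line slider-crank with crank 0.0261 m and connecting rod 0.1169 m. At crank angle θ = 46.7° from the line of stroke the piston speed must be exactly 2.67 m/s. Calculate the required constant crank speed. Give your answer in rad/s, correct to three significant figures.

For an in-line slider-crank, |v_piston| = rω|sinθ|·[1 + r cosθ/√(L² − r² sin²θ)].
With r = 0.0261 m, L = 0.1169 m, θ = 46.7°: the bracketed kinematic factor |dx/dθ| = 0.021943 m.
ω = v/|dx/dθ| = 2.67/0.021943 = 121.68 rad/s.

122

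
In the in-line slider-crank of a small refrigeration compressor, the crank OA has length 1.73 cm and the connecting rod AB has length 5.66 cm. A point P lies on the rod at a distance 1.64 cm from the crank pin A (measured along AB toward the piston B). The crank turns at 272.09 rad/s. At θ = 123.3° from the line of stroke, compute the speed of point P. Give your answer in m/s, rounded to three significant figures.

4.16

ω = 272.1 rad/s.  Crank-pin speed |V_A| = rω = 4.7072 m/s, perpendicular to OA.
Rod angle: sinφ = −(r/L) sinθ ⇒ φ = -14.801°; ω_rod = −rω cosθ/√(L²−r²sin²θ) = +47.227 rad/s.
V_P = V_A + ω_rod × AP, with AP = 0.0164 m along the rod.
Components: V_Px = −rω sinθ − a·ω_rod·sinφ = -3.7364 m/s;  V_Py = rω cosθ + a·ω_rod·cosφ = -1.8355 m/s.
|V_P| = √(V_Px² + V_Py²) = 4.1629 m/s.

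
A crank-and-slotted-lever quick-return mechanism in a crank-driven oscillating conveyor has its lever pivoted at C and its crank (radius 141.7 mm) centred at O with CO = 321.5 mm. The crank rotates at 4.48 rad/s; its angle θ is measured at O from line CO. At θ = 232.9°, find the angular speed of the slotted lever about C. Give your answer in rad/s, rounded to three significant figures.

0.484

ω = 4.48 rad/s
Crank pin A relative to C: A = (d + r cosθ, r sinθ); lever angle φ = atan2(r sinθ, d + r cosθ).
Differentiating tanφ: φ̇ = rω(d cosθ + r)/(d² + r² + 2dr cosθ).
d² + r² + 2dr cosθ = |CA|² = 0.068481 m²;  d cosθ + r = -0.052231 m.
|ω_lever| = |0.1417·4.48·-0.052231| / 0.068481 = 0.48418 rad/s.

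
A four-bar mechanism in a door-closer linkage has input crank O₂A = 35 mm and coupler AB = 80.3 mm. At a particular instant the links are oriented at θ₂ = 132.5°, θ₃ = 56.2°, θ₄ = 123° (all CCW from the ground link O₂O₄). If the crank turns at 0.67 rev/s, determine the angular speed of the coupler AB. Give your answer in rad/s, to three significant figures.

0.329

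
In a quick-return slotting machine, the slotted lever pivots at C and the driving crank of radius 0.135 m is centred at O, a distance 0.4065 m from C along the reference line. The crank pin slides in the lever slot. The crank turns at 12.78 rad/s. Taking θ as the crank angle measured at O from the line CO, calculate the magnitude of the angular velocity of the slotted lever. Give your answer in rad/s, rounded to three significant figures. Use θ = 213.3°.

ω = 12.78 rad/s
Crank pin A relative to C: A = (d + r cosθ, r sinθ); lever angle φ = atan2(r sinθ, d + r cosθ).
Differentiating tanφ: φ̇ = rω(d cosθ + r)/(d² + r² + 2dr cosθ).
d² + r² + 2dr cosθ = |CA|² = 0.0917332 m²;  d cosθ + r = -0.20476 m.
|ω_lever| = |0.135·12.78·-0.20476| / 0.0917332 = 3.851 rad/s.

3.85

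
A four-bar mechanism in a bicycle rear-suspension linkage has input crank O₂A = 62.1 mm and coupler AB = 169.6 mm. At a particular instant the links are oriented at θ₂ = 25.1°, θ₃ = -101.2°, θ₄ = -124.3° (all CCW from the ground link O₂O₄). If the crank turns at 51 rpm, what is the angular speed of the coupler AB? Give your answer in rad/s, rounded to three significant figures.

ω₂ = 5.341 rad/s (from 51 rpm).
Differentiating the loop-closure r₂e^{iθ₂}+r₃e^{iθ₃}=r₁+r₄e^{iθ₄} gives r₂ω₂e^{iθ₂}+r₃ω₃e^{iθ₃}=r₄ω₄e^{iθ₄}.
Eliminating the other unknown: ω₃ = r₂ω₂ sin(θ₄−θ₂) / [r₃ sin(θ₃−θ₄)].
Numerator sine = -0.50904; denominator sine = +0.39234.
Result = 0.0621·5.341·(-0.50904) / (0.1696·(+0.39234)) = -2.5372 rad/s; magnitude 2.5372 rad/s.

2.54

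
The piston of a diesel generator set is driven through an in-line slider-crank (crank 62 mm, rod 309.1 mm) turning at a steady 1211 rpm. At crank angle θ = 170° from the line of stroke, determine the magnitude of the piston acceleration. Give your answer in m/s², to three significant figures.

ω = 2π·1211/60 = 126.8 rad/s
x(θ) = r cosθ + √(L² − r² sin²θ); with ω constant, a = ω²·d²x/dθ².
d²x/dθ² = −r cosθ − r²(cos2θ)/√u − r⁴ sin²2θ/(4u^{3/2}),  u = L² − r² sin²θ = 0.0954269 m².
Substituting r = 0.062 m, L = 0.3091 m, θ = 170°: d²x/dθ² = +0.04935 m.
a = ω²·d²x/dθ² = (126.8)²·(+0.04935) = +793.66 m/s²;  |a| = 793.66 m/s².

794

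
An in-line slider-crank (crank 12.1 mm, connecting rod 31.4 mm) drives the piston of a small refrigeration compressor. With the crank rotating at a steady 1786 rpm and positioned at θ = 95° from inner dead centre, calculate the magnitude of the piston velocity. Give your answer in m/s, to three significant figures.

2.17

ω = 2π·1786/60 = 187 rad/s
For an in-line slider-crank, x = r cosθ + √(L² − r² sin²θ), so v = −rω sinθ·[1 + r cosθ/√(L² − r² sin²θ)].
With r = 0.0121 m, L = 0.0314 m, θ = 95°: √(L² − r² sin²θ) = 0.028994 m.
v = −0.0121·187·0.99619·[1 + 0.0121·-0.08716/0.028994] = -2.1724 m/s.
|v| = 2.1724 m/s.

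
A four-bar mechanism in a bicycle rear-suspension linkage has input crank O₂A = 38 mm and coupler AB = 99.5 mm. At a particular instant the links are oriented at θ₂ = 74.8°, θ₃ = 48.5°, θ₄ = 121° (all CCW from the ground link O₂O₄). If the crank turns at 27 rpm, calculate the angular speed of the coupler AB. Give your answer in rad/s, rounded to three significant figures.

ω₂ = 2.827 rad/s (from 27 rpm).
Differentiating the loop-closure r₂e^{iθ₂}+r₃e^{iθ₃}=r₁+r₄e^{iθ₄} gives r₂ω₂e^{iθ₂}+r₃ω₃e^{iθ₃}=r₄ω₄e^{iθ₄}.
Eliminating the other unknown: ω₃ = r₂ω₂ sin(θ₄−θ₂) / [r₃ sin(θ₃−θ₄)].
Numerator sine = +0.72176; denominator sine = -0.95372.
Result = 0.038·2.827·(+0.72176) / (0.0995·(-0.95372)) = -0.8172 rad/s; magnitude 0.8172 rad/s.

0.817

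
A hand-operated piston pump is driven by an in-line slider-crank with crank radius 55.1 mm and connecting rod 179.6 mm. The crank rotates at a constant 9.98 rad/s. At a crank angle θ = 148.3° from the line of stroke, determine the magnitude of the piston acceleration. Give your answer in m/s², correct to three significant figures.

3.87

ω = 9.98 rad/s
x(θ) = r cosθ + √(L² − r² sin²θ); with ω constant, a = ω²·d²x/dθ².
d²x/dθ² = −r cosθ − r²(cos2θ)/√u − r⁴ sin²2θ/(4u^{3/2}),  u = L² − r² sin²θ = 0.0314179 m².
Substituting r = 0.0551 m, L = 0.1796 m, θ = 148.3°: d²x/dθ² = +0.038879 m.
a = ω²·d²x/dθ² = (9.98)²·(+0.038879) = +3.8724 m/s²;  |a| = 3.8724 m/s².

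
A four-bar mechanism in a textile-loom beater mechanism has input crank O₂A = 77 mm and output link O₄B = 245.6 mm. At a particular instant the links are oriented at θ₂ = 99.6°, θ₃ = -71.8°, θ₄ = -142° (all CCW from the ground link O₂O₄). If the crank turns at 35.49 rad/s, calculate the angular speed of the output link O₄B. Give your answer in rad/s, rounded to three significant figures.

ω₂ = 35.49 rad/s
Differentiating the loop-closure r₂e^{iθ₂}+r₃e^{iθ₃}=r₁+r₄e^{iθ₄} gives r₂ω₂e^{iθ₂}+r₃ω₃e^{iθ₃}=r₄ω₄e^{iθ₄}.
Eliminating the other unknown: ω₄ = r₂ω₂ sin(θ₂−θ₃) / [r₄ sin(θ₄−θ₃)].
Numerator sine = +0.14954; denominator sine = -0.94088.
Result = 0.077·35.49·(+0.14954) / (0.2456·(-0.94088)) = -1.7684 rad/s; magnitude 1.7684 rad/s.

1.77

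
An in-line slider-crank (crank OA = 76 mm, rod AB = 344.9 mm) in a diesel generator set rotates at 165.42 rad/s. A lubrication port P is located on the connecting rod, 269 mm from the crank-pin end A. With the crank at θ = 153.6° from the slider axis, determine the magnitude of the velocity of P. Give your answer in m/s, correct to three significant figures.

5.34

ω = 165.4 rad/s.  Crank-pin speed |V_A| = rω = 12.572 m/s, perpendicular to OA.
Rod angle: sinφ = −(r/L) sinθ ⇒ φ = -5.623°; ω_rod = −rω cosθ/√(L²−r²sin²θ) = +32.807 rad/s.
V_P = V_A + ω_rod × AP, with AP = 0.269 m along the rod.
Components: V_Px = −rω sinθ − a·ω_rod·sinφ = -4.7253 m/s;  V_Py = rω cosθ + a·ω_rod·cosφ = -2.4781 m/s.
|V_P| = √(V_Px² + V_Py²) = 5.3356 m/s.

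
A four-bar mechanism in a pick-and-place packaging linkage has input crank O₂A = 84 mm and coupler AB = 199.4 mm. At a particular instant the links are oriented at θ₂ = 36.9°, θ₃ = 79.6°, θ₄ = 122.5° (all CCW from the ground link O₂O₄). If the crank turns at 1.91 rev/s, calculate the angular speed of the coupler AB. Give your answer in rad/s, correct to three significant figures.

7.40

ω₂ = 12 rad/s (from 1.91 rev/s).
Differentiating the loop-closure r₂e^{iθ₂}+r₃e^{iθ₃}=r₁+r₄e^{iθ₄} gives r₂ω₂e^{iθ₂}+r₃ω₃e^{iθ₃}=r₄ω₄e^{iθ₄}.
Eliminating the other unknown: ω₃ = r₂ω₂ sin(θ₄−θ₂) / [r₃ sin(θ₃−θ₄)].
Numerator sine = +0.99705; denominator sine = -0.68072.
Result = 0.084·12·(+0.99705) / (0.1994·(-0.68072)) = -7.4049 rad/s; magnitude 7.4049 rad/s.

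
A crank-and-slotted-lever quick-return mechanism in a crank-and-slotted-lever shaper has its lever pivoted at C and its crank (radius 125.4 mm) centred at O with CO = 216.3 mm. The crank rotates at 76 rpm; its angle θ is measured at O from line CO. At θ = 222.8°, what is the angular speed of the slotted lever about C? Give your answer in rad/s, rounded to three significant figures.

1.46

ω = 7.959 rad/s (from 76 rpm).
Crank pin A relative to C: A = (d + r cosθ, r sinθ); lever angle φ = atan2(r sinθ, d + r cosθ).
Differentiating tanφ: φ̇ = rω(d cosθ + r)/(d² + r² + 2dr cosθ).
d² + r² + 2dr cosθ = |CA|² = 0.0227074 m²;  d cosθ + r = -0.033306 m.
|ω_lever| = |0.1254·7.959·-0.033306| / 0.0227074 = 1.4638 rad/s.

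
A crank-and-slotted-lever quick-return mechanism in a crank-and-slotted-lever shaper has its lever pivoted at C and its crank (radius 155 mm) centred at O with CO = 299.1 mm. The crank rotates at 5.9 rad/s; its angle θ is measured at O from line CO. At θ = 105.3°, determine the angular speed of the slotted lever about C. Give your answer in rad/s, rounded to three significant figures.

ω = 5.9 rad/s
Crank pin A relative to C: A = (d + r cosθ, r sinθ); lever angle φ = atan2(r sinθ, d + r cosθ).
Differentiating tanφ: φ̇ = rω(d cosθ + r)/(d² + r² + 2dr cosθ).
d² + r² + 2dr cosθ = |CA|² = 0.0890192 m²;  d cosθ + r = +0.076076 m.
|ω_lever| = |0.155·5.9·+0.076076| / 0.0890192 = 0.78153 rad/s.

0.782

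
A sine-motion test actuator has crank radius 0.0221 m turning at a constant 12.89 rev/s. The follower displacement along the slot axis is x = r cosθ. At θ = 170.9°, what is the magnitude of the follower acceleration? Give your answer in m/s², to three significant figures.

143

ω = 80.99 rad/s (from 12.89 rev/s).
x = r cosθ ⇒ ẍ = −rω² cosθ (ω constant).
|a| = rω²|cosθ| = 0.0221·(80.99)²·|cos 170.9°| = 143.14 m/s².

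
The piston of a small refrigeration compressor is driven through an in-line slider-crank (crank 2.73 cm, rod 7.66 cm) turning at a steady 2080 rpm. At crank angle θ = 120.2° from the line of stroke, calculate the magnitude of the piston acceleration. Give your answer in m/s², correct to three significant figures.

ω = 2π·2080/60 = 217.8 rad/s
x(θ) = r cosθ + √(L² − r² sin²θ); with ω constant, a = ω²·d²x/dθ².
d²x/dθ² = −r cosθ − r²(cos2θ)/√u − r⁴ sin²2θ/(4u^{3/2}),  u = L² − r² sin²θ = 0.00531085 m².
Substituting r = 0.0273 m, L = 0.0766 m, θ = 120.2°: d²x/dθ² = +0.018513 m.
a = ω²·d²x/dθ² = (217.8)²·(+0.018513) = +878.32 m/s²;  |a| = 878.32 m/s².

878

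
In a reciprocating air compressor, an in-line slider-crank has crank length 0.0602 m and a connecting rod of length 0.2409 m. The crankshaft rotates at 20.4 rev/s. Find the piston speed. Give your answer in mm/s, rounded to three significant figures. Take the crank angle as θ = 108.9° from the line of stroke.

ω = 2π·20.4 = 128.2 rad/s
For an in-line slider-crank, x = r cosθ + √(L² − r² sin²θ), so v = −rω sinθ·[1 + r cosθ/√(L² − r² sin²θ)].
With r = 0.0602 m, L = 0.2409 m, θ = 108.9°: √(L² − r² sin²θ) = 0.23407 m.
v = −0.0602·128.2·0.94609·[1 + 0.0602·-0.32392/0.23407] = -6.6921 m/s.
|v| = 6.6921 m/s = 6692.1 mm/s.

6690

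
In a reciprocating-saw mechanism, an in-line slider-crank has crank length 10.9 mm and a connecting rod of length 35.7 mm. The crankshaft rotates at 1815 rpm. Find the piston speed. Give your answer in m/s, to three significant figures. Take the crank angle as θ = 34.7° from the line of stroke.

ω = 2π·1815/60 = 190.1 rad/s
For an in-line slider-crank, x = r cosθ + √(L² − r² sin²θ), so v = −rω sinθ·[1 + r cosθ/√(L² − r² sin²θ)].
With r = 0.0109 m, L = 0.0357 m, θ = 34.7°: √(L² − r² sin²θ) = 0.035157 m.
v = −0.0109·190.1·0.56928·[1 + 0.0109·0.82214/0.035157] = -1.48 m/s.
|v| = 1.48 m/s.

1.48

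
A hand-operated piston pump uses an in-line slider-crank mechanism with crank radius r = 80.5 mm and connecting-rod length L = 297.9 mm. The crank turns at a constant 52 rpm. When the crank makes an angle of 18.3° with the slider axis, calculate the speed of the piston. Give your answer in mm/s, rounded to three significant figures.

173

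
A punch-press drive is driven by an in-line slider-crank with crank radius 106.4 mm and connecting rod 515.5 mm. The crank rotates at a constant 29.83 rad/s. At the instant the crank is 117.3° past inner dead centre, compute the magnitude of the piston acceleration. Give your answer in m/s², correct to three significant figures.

54.8

ω = 29.83 rad/s
x(θ) = r cosθ + √(L² − r² sin²θ); with ω constant, a = ω²·d²x/dθ².
d²x/dθ² = −r cosθ − r²(cos2θ)/√u − r⁴ sin²2θ/(4u^{3/2}),  u = L² − r² sin²θ = 0.256801 m².
Substituting r = 0.1064 m, L = 0.5155 m, θ = 117.3°: d²x/dθ² = +0.061578 m.
a = ω²·d²x/dθ² = (29.83)²·(+0.061578) = +54.794 m/s²;  |a| = 54.794 m/s².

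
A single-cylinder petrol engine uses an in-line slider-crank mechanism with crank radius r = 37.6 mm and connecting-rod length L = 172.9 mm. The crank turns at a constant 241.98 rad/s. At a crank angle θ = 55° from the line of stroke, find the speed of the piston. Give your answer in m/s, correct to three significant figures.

8.40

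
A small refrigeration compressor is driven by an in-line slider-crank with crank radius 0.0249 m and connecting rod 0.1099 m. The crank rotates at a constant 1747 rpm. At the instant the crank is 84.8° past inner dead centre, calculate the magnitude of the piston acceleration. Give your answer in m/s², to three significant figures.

ω = 2π·1747/60 = 182.9 rad/s
x(θ) = r cosθ + √(L² − r² sin²θ); with ω constant, a = ω²·d²x/dθ².
d²x/dθ² = −r cosθ − r²(cos2θ)/√u − r⁴ sin²2θ/(4u^{3/2}),  u = L² − r² sin²θ = 0.0114631 m².
Substituting r = 0.0249 m, L = 0.1099 m, θ = 84.8°: d²x/dθ² = +0.0034365 m.
a = ω²·d²x/dθ² = (182.9)²·(+0.0034365) = +115.02 m/s²;  |a| = 115.02 m/s².

115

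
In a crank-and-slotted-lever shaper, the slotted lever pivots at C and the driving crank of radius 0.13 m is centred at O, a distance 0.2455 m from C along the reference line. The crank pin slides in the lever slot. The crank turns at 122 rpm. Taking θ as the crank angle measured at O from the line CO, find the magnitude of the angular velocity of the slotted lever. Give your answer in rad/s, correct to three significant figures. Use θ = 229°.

ω = 12.78 rad/s (from 122 rpm).
Crank pin A relative to C: A = (d + r cosθ, r sinθ); lever angle φ = atan2(r sinθ, d + r cosθ).
Differentiating tanφ: φ̇ = rω(d cosθ + r)/(d² + r² + 2dr cosθ).
d² + r² + 2dr cosθ = |CA|² = 0.035294 m²;  d cosθ + r = -0.031062 m.
|ω_lever| = |0.13·12.78·-0.031062| / 0.035294 = 1.4617 rad/s.

1.46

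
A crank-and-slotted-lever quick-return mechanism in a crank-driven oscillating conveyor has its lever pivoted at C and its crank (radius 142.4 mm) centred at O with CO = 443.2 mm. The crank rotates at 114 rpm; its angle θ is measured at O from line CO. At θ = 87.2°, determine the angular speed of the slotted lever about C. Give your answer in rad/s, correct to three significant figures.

ω = 11.94 rad/s (from 114 rpm).
Crank pin A relative to C: A = (d + r cosθ, r sinθ); lever angle φ = atan2(r sinθ, d + r cosθ).
Differentiating tanφ: φ̇ = rω(d cosθ + r)/(d² + r² + 2dr cosθ).
d² + r² + 2dr cosθ = |CA|² = 0.22287 m²;  d cosθ + r = +0.16405 m.
|ω_lever| = |0.1424·11.94·+0.16405| / 0.22287 = 1.2513 rad/s.

1.25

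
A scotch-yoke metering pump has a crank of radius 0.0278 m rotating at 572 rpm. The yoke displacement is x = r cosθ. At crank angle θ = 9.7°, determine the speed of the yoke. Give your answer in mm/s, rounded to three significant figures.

281

ω = 59.9 rad/s (from 572 rpm).
x = r cosθ ⇒ ẋ = −rω sinθ.
|v| = rω|sinθ| = 0.0278·59.9·|sin 9.7°| = 0.28057 m/s = 280.57 mm/s.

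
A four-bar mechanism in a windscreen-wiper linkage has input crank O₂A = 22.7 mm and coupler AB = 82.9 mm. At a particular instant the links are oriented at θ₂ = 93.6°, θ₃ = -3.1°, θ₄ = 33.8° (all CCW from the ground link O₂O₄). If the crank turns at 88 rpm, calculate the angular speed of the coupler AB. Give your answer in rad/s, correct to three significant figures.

ω₂ = 9.215 rad/s (from 88 rpm).
Differentiating the loop-closure r₂e^{iθ₂}+r₃e^{iθ₃}=r₁+r₄e^{iθ₄} gives r₂ω₂e^{iθ₂}+r₃ω₃e^{iθ₃}=r₄ω₄e^{iθ₄}.
Eliminating the other unknown: ω₃ = r₂ω₂ sin(θ₄−θ₂) / [r₃ sin(θ₃−θ₄)].
Numerator sine = -0.86427; denominator sine = -0.60042.
Result = 0.0227·9.215·(-0.86427) / (0.0829·(-0.60042)) = +3.6323 rad/s; magnitude 3.6323 rad/s.

3.63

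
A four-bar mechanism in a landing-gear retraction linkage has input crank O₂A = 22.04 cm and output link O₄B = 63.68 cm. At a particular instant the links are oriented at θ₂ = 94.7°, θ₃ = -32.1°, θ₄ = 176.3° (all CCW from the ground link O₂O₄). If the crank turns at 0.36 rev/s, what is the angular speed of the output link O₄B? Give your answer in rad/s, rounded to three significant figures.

1.32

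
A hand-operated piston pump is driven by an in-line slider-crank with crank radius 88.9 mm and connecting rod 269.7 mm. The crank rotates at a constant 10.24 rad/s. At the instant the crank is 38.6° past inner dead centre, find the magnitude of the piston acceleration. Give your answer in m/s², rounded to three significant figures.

8.07

ω = 10.24 rad/s
x(θ) = r cosθ + √(L² − r² sin²θ); with ω constant, a = ω²·d²x/dθ².
d²x/dθ² = −r cosθ − r²(cos2θ)/√u − r⁴ sin²2θ/(4u^{3/2}),  u = L² − r² sin²θ = 0.069662 m².
Substituting r = 0.0889 m, L = 0.2697 m, θ = 38.6°: d²x/dθ² = -0.076919 m.
a = ω²·d²x/dθ² = (10.24)²·(-0.076919) = -8.0655 m/s²;  |a| = 8.0655 m/s².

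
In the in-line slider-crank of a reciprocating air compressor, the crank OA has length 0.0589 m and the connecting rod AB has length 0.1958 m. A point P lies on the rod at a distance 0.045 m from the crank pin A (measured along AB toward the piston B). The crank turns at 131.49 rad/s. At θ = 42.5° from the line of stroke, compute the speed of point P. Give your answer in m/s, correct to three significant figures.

ω = 131.5 rad/s.  Crank-pin speed |V_A| = rω = 7.7448 m/s, perpendicular to OA.
Rod angle: sinφ = −(r/L) sinθ ⇒ φ = -11.726°; ω_rod = −rω cosθ/√(L²−r²sin²θ) = -29.784 rad/s.
V_P = V_A + ω_rod × AP, with AP = 0.045 m along the rod.
Components: V_Px = −rω sinθ − a·ω_rod·sinφ = -5.5047 m/s;  V_Py = rω cosθ + a·ω_rod·cosφ = +4.3977 m/s.
|V_P| = √(V_Px² + V_Py²) = 7.0457 m/s.

7.05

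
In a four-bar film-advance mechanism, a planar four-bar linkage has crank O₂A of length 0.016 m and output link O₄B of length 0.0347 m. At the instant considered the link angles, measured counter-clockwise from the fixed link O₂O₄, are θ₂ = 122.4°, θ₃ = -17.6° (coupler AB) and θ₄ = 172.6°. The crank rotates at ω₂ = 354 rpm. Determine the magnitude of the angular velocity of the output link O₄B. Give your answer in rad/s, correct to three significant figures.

ω₂ = 37.07 rad/s (from 354 rpm).
Differentiating the loop-closure r₂e^{iθ₂}+r₃e^{iθ₃}=r₁+r₄e^{iθ₄} gives r₂ω₂e^{iθ₂}+r₃ω₃e^{iθ₃}=r₄ω₄e^{iθ₄}.
Eliminating the other unknown: ω₄ = r₂ω₂ sin(θ₂−θ₃) / [r₄ sin(θ₄−θ₃)].
Numerator sine = +0.64279; denominator sine = -0.17708.
Result = 0.016·37.07·(+0.64279) / (0.0347·(-0.17708)) = -62.045 rad/s; magnitude 62.045 rad/s.

62.0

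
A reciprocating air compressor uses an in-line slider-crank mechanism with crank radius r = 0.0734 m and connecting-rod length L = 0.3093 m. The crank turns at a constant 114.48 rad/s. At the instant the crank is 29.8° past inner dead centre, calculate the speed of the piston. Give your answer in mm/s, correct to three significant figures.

5040

ω = 114.5 rad/s
For an in-line slider-crank, x = r cosθ + √(L² − r² sin²θ), so v = −rω sinθ·[1 + r cosθ/√(L² − r² sin²θ)].
With r = 0.0734 m, L = 0.3093 m, θ = 29.8°: √(L² − r² sin²θ) = 0.30714 m.
v = −0.0734·114.5·0.49697·[1 + 0.0734·0.86777/0.30714] = -5.042 m/s.
|v| = 5.042 m/s = 5042 mm/s.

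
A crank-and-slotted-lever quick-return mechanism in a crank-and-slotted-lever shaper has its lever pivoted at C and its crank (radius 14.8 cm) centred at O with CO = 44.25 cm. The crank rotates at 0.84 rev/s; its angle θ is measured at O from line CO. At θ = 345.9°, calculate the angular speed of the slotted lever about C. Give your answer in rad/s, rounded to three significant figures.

ω = 5.278 rad/s (from 0.84 rev/s).
Crank pin A relative to C: A = (d + r cosθ, r sinθ); lever angle φ = atan2(r sinθ, d + r cosθ).
Differentiating tanφ: φ̇ = rω(d cosθ + r)/(d² + r² + 2dr cosθ).
d² + r² + 2dr cosθ = |CA|² = 0.344744 m²;  d cosθ + r = +0.57717 m.
|ω_lever| = |0.148·5.278·+0.57717| / 0.344744 = 1.3078 rad/s.

1.31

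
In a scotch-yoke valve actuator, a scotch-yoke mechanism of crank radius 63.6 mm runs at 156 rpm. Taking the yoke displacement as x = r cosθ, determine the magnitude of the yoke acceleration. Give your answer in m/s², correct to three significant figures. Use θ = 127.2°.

10.3

ω = 16.34 rad/s (from 156 rpm).
x = r cosθ ⇒ ẍ = −rω² cosθ (ω constant).
|a| = rω²|cosθ| = 0.0636·(16.34)²·|cos 127.2°| = 10.262 m/s².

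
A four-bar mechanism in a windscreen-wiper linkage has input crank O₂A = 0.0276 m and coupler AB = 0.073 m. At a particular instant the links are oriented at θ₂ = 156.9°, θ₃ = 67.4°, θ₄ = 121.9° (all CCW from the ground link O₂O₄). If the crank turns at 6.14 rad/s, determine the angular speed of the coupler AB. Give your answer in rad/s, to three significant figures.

1.64

ω₂ = 6.14 rad/s
Differentiating the loop-closure r₂e^{iθ₂}+r₃e^{iθ₃}=r₁+r₄e^{iθ₄} gives r₂ω₂e^{iθ₂}+r₃ω₃e^{iθ₃}=r₄ω₄e^{iθ₄}.
Eliminating the other unknown: ω₃ = r₂ω₂ sin(θ₄−θ₂) / [r₃ sin(θ₃−θ₄)].
Numerator sine = -0.57358; denominator sine = -0.81412.
Result = 0.0276·6.14·(-0.57358) / (0.073·(-0.81412)) = +1.6355 rad/s; magnitude 1.6355 rad/s.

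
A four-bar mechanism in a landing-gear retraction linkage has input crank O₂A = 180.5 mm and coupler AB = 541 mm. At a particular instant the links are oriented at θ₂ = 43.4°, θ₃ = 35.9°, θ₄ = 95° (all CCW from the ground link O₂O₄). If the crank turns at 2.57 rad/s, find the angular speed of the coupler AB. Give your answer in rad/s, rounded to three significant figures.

ω₂ = 2.57 rad/s
Differentiating the loop-closure r₂e^{iθ₂}+r₃e^{iθ₃}=r₁+r₄e^{iθ₄} gives r₂ω₂e^{iθ₂}+r₃ω₃e^{iθ₃}=r₄ω₄e^{iθ₄}.
Eliminating the other unknown: ω₃ = r₂ω₂ sin(θ₄−θ₂) / [r₃ sin(θ₃−θ₄)].
Numerator sine = +0.78369; denominator sine = -0.85806.
Result = 0.1805·2.57·(+0.78369) / (0.541·(-0.85806)) = -0.78314 rad/s; magnitude 0.78314 rad/s.

0.783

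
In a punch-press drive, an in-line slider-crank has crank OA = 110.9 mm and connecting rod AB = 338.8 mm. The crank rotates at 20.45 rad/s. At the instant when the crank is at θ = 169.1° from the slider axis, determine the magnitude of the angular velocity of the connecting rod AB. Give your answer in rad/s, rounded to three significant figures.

ω = 20.45 rad/s
The rod makes angle φ with the slider axis where L sinφ = r sinθ; differentiating, L cosφ·φ̇ = r ω cosθ.
L cosφ = √(L² − r² sin²θ) = 0.33815 m.
|ω_rod| = r ω |cosθ| / √(L² − r² sin²θ) = 0.1109·20.45·0.98196/0.33815 = 6.5858 rad/s.

6.59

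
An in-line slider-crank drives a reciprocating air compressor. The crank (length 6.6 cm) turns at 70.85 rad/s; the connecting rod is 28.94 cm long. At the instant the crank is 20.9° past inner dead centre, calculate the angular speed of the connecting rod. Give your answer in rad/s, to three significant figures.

15.1

ω = 70.85 rad/s
The rod makes angle φ with the slider axis where L sinφ = r sinθ; differentiating, L cosφ·φ̇ = r ω cosθ.
L cosφ = √(L² − r² sin²θ) = 0.28844 m.
|ω_rod| = r ω |cosθ| / √(L² − r² sin²θ) = 0.066·70.85·0.93420/0.28844 = 15.145 rad/s.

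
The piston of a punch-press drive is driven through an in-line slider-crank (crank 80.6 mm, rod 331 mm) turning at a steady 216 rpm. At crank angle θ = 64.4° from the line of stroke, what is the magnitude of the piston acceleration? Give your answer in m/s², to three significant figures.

11.5

ω = 2π·216/60 = 22.62 rad/s
x(θ) = r cosθ + √(L² − r² sin²θ); with ω constant, a = ω²·d²x/dθ².
d²x/dθ² = −r cosθ − r²(cos2θ)/√u − r⁴ sin²2θ/(4u^{3/2}),  u = L² − r² sin²θ = 0.104277 m².
Substituting r = 0.0806 m, L = 0.331 m, θ = 64.4°: d²x/dθ² = -0.022411 m.
a = ω²·d²x/dθ² = (22.62)²·(-0.022411) = -11.466 m/s²;  |a| = 11.466 m/s².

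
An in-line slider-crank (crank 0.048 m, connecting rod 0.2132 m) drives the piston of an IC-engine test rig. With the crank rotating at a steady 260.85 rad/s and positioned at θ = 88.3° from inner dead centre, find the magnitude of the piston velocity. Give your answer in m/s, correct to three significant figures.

ω = 260.9 rad/s
For an in-line slider-crank, x = r cosθ + √(L² − r² sin²θ), so v = −rω sinθ·[1 + r cosθ/√(L² − r² sin²θ)].
With r = 0.048 m, L = 0.2132 m, θ = 88.3°: √(L² − r² sin²θ) = 0.20773 m.
v = −0.048·260.9·0.99956·[1 + 0.048·0.02967/0.20773] = -12.601 m/s.
|v| = 12.601 m/s.

12.6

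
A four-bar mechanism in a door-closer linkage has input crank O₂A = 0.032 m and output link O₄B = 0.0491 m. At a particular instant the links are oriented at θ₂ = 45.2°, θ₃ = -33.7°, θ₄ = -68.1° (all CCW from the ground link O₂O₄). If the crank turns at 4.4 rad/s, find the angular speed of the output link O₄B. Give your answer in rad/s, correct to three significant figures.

ω₂ = 4.4 rad/s
Differentiating the loop-closure r₂e^{iθ₂}+r₃e^{iθ₃}=r₁+r₄e^{iθ₄} gives r₂ω₂e^{iθ₂}+r₃ω₃e^{iθ₃}=r₄ω₄e^{iθ₄}.
Eliminating the other unknown: ω₄ = r₂ω₂ sin(θ₂−θ₃) / [r₄ sin(θ₄−θ₃)].
Numerator sine = +0.98129; denominator sine = -0.56497.
Result = 0.032·4.4·(+0.98129) / (0.0491·(-0.56497)) = -4.9808 rad/s; magnitude 4.9808 rad/s.

4.98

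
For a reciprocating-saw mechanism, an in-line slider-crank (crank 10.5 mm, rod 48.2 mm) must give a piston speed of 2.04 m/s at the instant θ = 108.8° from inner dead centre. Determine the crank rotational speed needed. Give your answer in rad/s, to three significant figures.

221

For an in-line slider-crank, |v_piston| = rω|sinθ|·[1 + r cosθ/√(L² − r² sin²θ)].
With r = 0.0105 m, L = 0.0482 m, θ = 108.8°: the bracketed kinematic factor |dx/dθ| = 0.0092267 m.
ω = v/|dx/dθ| = 2.04/0.0092267 = 221.1 rad/s.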